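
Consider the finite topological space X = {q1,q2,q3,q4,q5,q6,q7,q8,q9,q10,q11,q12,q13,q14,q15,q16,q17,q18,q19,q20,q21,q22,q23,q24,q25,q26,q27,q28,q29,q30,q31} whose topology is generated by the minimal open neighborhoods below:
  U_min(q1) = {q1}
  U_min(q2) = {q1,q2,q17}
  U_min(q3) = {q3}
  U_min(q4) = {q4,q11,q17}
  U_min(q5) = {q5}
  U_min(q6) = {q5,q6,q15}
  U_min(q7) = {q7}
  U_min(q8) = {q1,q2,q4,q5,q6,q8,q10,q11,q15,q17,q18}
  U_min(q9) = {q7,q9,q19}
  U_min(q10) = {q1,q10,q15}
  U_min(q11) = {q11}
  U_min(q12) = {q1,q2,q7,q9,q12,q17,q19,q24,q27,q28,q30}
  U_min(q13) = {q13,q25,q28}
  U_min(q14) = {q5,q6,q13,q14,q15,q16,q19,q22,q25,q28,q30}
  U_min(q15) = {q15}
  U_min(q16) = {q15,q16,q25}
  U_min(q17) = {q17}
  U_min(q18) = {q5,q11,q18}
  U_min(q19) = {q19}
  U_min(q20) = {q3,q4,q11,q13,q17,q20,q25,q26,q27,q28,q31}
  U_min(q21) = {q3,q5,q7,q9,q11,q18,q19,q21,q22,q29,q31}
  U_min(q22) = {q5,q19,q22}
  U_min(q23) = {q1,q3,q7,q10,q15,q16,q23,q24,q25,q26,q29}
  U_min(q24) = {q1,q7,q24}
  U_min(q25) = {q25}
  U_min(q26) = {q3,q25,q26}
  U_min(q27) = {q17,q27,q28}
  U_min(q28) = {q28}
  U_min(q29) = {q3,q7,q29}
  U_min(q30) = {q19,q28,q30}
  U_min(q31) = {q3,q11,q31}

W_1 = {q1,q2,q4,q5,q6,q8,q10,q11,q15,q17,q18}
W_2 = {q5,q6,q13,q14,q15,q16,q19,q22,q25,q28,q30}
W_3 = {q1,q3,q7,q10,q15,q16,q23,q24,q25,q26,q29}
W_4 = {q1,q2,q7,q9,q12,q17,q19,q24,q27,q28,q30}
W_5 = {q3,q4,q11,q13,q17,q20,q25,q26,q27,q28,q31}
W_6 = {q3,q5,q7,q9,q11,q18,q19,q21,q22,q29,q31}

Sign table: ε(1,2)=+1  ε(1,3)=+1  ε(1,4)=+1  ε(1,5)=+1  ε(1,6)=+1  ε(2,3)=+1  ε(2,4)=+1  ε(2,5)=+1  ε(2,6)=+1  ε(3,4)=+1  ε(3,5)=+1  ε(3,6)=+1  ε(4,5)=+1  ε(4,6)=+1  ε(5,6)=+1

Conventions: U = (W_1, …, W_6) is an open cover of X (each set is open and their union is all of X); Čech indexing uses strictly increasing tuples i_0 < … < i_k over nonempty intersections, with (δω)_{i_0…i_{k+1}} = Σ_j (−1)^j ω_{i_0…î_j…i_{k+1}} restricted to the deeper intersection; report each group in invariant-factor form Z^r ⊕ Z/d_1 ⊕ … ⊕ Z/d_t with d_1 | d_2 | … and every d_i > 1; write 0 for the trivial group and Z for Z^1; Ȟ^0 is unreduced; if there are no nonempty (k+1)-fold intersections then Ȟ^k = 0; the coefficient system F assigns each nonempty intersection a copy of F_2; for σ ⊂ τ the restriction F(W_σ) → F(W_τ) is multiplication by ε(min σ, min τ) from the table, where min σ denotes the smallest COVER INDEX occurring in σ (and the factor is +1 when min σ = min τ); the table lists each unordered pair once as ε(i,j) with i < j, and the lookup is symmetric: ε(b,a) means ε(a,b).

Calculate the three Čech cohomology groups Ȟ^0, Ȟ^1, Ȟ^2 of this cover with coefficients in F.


Ȟ^0 = Z/2,  Ȟ^1 = Z/2,  Ȟ^2 = Z/2

nerve of the cover:
  W12={q5,q6,q15} W13={q1,q10,q15} W14={q1,q2,q17} W15={q4,q11,q17} W16={q5,q11,q18} W23={q15,q16,q25} W24={q19,q28,q30} W25={q13,q25,q28} W26={q5,q19,q22} W34={q1,q7,q24} W35={q3,q25,q26} W36={q3,q7,q29} W45={q17,q27,q28} W46={q7,q9,q19} W56={q3,q11,q31}
  W123={q15} W126={q5} W134={q1} W145={q17} W156={q11} W235={q25} W245={q28} W246={q19} W346={q7} W356={q3}
C dims 6,15,10; δ0: rk_F2 5; δ1: rk_F2 9
Ȟ^0 = (6 − 5) − 0 = 1, so Ȟ^0 ≅ Z/2
Ȟ^1 = (15 − 9) − 5 = 1, so Ȟ^1 ≅ Z/2
Ȟ^2 = (10 − 0) − 9 = 1, so Ȟ^2 ≅ Z/2


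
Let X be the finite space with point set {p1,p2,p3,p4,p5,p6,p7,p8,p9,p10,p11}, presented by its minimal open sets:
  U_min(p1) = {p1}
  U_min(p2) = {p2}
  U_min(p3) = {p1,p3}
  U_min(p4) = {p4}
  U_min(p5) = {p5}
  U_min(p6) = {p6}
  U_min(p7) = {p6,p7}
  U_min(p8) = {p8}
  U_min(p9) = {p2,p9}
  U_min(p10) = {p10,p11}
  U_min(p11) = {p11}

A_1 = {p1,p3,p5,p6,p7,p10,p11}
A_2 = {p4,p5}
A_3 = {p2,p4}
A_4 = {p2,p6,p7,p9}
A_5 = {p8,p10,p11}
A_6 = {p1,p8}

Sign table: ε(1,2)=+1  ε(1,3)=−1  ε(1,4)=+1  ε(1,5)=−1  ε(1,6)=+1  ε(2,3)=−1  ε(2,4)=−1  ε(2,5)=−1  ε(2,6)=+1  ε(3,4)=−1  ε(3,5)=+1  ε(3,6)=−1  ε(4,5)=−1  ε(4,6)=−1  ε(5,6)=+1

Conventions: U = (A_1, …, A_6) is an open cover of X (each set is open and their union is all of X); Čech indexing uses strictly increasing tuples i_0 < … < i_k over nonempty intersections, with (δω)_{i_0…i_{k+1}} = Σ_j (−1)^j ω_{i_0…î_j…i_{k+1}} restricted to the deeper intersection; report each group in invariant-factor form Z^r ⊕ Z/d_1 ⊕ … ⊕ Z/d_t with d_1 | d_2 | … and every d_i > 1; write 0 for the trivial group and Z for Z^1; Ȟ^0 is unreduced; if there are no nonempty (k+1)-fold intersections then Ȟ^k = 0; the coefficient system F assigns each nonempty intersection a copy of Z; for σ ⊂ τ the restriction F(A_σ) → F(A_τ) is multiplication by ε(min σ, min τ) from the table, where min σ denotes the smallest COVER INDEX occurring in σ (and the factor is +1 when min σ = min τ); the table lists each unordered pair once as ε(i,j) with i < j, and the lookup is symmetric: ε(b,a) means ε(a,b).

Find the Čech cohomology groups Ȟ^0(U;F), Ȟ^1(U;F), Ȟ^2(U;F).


Ȟ^0 = 0, Ȟ^1 = Z ⊕ Z/2, Ȟ^2 = 0

nonempty overlaps:
  A12={p5} A14={p6,p7} A15={p10,p11} A16={p1} A23={p4} A34={p2} A56={p8}
C dims 6,7; δ0: rk 6, SNF 1^5·2
degree 0: 6−6−0 = 0 → Ȟ^0 ≅ 0
degree 1: 7−0−6 = 1 plus torsion [2] → Ȟ^1 ≅ Z ⊕ Z/2
degree 2: 0−0−0 = 0 → Ȟ^2 ≅ 0


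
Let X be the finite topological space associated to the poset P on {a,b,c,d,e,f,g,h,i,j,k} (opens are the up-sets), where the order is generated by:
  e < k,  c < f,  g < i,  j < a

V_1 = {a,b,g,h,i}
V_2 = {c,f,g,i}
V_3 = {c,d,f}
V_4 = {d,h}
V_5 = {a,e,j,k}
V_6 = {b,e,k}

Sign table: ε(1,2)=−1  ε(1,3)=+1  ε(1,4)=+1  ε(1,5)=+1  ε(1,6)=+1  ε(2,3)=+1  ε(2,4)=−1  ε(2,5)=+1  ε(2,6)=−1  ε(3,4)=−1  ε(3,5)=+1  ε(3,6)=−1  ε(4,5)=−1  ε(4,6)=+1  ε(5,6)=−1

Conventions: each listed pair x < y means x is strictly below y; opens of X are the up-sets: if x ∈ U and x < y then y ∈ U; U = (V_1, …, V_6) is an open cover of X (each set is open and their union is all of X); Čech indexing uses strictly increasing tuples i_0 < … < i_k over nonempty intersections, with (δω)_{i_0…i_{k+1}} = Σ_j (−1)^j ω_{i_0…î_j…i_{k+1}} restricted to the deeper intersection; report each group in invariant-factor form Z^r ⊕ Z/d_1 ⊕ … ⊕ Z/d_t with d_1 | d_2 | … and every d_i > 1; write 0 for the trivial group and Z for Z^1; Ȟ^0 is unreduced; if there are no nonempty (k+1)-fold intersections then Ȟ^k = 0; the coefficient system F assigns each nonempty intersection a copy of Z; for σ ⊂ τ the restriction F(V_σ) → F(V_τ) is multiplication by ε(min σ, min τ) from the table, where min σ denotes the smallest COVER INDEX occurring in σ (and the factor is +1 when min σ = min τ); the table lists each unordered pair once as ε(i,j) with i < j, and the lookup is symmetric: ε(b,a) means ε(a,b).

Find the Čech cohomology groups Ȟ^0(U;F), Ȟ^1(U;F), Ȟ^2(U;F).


Ȟ^0(U;F) ≅ 0, Ȟ^1(U;F) ≅ Z ⊕ Z/2, Ȟ^2(U;F) ≅ 0

cover nerve:
  V12={g,i} V14={h} V15={a} V16={b} V23={c,f} V34={d} V56={e,k}
C dims 6,7; δ0: rk 6, SNF 1^5·2
Ȟ^0: (6−6)−0=0 ⇒ 0
Ȟ^1: (7−0)−6=1 plus torsion [2] ⇒ Z ⊕ Z/2
Ȟ^2: (0−0)−0=0 ⇒ 0


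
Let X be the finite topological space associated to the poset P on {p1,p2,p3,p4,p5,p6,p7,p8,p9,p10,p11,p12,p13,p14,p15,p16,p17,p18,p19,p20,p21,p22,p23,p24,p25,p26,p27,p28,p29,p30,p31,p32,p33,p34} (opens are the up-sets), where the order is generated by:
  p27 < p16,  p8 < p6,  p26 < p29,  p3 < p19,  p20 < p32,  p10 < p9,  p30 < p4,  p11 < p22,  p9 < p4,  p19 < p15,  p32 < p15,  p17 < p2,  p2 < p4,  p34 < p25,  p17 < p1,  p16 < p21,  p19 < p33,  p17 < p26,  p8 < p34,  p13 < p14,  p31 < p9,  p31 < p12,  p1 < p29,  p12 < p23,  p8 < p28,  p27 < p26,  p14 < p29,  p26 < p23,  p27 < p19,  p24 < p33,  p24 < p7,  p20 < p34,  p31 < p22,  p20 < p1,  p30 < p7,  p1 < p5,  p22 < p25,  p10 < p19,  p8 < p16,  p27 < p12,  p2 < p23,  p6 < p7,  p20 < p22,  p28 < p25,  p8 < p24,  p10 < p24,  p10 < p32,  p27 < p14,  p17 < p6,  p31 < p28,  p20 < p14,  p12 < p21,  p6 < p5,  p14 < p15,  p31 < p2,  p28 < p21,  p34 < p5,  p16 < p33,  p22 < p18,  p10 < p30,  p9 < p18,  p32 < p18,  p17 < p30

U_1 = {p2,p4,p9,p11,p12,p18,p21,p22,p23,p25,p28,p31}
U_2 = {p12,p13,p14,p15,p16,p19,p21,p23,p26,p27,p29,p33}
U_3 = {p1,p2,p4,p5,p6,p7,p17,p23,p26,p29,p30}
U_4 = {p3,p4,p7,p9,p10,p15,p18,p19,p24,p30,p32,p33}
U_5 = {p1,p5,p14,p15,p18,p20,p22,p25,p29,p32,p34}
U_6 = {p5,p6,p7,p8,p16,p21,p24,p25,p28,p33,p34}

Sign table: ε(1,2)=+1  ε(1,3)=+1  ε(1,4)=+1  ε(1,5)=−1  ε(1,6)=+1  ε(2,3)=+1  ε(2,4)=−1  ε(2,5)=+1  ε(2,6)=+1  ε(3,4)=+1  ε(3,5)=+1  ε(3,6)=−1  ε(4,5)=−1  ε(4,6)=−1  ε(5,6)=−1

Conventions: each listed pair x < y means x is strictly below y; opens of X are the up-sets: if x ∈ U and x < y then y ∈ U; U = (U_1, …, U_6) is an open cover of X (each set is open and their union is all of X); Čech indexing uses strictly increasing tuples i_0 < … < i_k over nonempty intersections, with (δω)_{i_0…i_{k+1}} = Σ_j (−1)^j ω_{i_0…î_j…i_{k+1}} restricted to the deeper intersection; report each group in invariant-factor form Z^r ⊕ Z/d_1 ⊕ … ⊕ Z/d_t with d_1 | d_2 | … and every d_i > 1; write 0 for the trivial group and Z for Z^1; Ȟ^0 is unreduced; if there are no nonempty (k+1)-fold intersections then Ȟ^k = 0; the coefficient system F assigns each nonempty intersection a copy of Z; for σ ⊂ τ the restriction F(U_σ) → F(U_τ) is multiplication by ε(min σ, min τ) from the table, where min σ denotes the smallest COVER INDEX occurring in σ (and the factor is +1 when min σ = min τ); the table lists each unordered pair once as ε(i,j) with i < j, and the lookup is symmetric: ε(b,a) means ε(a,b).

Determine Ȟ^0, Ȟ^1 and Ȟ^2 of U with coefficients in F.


intersection data:
  U12={p12,p21,p23} U13={p2,p4,p23} U14={p4,p9,p18} U15={p18,p22,p25} U16={p21,p25,p28} U23={p23,p26,p29} U24={p15,p19,p33} U25={p14,p15,p29} U26={p16,p21,p33} U34={p4,p7,p30} U35={p1,p5,p29} U36={p5,p6,p7} U45={p15,p18,p32} U46={p7,p24,p33} U56={p5,p25,p34}
  U123={p23} U126={p21} U134={p4} U145={p18} U156={p25} U235={p29} U245={p15} U246={p33} U346={p7} U356={p5}
C dims 6,15,10; δ0: rk 6, SNF 1^5·2; δ1: rk 9, SNF 1^9
Ȟ^0 = (6 − 6) − 0 = 0, so Ȟ^0 ≅ 0
Ȟ^1 = (15 − 9) − 6 = 0 plus torsion [2], so Ȟ^1 ≅ Z/2
Ȟ^2 = (10 − 0) − 9 = 1, so Ȟ^2 ≅ Z

Ȟ^0 = 0, Ȟ^1 = Z/2, Ȟ^2 = Z


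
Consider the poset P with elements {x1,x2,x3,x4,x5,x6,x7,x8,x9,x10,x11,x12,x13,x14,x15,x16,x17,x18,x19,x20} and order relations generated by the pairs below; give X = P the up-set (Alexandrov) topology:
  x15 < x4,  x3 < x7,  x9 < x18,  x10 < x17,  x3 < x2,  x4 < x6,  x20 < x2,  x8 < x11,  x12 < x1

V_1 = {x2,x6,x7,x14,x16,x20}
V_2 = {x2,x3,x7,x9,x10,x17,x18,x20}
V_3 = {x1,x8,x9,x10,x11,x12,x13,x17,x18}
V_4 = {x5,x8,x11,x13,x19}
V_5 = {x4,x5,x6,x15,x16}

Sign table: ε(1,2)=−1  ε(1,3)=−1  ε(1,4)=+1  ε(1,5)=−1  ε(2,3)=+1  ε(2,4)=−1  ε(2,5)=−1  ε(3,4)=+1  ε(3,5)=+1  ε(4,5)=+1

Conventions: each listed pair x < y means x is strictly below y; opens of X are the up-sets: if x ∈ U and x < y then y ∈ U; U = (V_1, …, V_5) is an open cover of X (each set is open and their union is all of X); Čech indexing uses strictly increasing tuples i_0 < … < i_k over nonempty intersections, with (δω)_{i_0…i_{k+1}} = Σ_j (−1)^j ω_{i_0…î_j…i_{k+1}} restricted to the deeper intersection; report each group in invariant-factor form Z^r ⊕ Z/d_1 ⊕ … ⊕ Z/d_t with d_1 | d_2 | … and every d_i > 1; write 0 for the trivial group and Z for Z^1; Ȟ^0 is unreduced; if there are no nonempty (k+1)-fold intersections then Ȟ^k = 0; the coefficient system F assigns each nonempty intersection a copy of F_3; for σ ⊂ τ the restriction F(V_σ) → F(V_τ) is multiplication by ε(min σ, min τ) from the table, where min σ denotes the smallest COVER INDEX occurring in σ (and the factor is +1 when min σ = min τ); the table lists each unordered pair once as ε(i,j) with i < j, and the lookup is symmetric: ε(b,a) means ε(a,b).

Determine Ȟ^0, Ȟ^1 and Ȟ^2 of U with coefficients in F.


Ȟ^0 = Z/3, Ȟ^1 = Z/3 and Ȟ^2 = 0

nerve simplices:
  V12={x2,x7,x20} V15={x6,x16} V23={x9,x10,x17,x18} V34={x8,x11,x13} V45={x5}
C dims 5,5; δ0: rk_F3 4
degree 0: 5−4−0 = 1 → Ȟ^0 ≅ Z/3
degree 1: 5−0−4 = 1 → Ȟ^1 ≅ Z/3
degree 2: 0−0−0 = 0 → Ȟ^2 ≅ 0


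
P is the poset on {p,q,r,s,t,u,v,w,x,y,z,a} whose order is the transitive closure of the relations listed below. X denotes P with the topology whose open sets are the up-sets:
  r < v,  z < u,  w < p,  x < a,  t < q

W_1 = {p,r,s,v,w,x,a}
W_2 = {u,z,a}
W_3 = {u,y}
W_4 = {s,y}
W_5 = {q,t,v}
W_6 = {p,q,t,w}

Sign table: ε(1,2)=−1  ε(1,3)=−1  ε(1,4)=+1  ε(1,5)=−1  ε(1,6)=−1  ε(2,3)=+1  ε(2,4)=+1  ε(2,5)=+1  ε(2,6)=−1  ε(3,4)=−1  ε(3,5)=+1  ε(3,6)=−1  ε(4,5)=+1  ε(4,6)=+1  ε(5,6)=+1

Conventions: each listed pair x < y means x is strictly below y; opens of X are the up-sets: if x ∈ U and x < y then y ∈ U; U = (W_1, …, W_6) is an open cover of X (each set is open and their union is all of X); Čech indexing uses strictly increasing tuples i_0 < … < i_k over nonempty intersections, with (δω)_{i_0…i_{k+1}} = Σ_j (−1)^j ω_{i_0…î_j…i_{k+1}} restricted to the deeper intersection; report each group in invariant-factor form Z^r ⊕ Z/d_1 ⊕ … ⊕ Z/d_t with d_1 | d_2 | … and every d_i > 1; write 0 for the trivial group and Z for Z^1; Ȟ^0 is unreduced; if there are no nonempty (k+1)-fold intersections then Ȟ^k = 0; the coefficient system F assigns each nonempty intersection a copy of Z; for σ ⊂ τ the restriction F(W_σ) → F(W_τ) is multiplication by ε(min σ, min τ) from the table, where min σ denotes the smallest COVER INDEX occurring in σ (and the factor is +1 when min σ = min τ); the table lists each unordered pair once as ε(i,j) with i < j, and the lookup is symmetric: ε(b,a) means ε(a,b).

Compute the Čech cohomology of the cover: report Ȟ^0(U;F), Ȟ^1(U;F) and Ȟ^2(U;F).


intersection data:
  W12={a} W14={s} W15={v} W16={p,w} W23={u} W34={y} W56={q,t}
C dims 6,7; δ0: rk 5, SNF 1^5
Ȟ^0 = (6 − 5) − 0 = 1, so Ȟ^0 ≅ Z
Ȟ^1 = (7 − 0) − 5 = 2, so Ȟ^1 ≅ Z^2
Ȟ^2 = (0 − 0) − 0 = 0, so Ȟ^2 ≅ 0

Ȟ^0 = Z, Ȟ^1 = Z^2, Ȟ^2 = 0


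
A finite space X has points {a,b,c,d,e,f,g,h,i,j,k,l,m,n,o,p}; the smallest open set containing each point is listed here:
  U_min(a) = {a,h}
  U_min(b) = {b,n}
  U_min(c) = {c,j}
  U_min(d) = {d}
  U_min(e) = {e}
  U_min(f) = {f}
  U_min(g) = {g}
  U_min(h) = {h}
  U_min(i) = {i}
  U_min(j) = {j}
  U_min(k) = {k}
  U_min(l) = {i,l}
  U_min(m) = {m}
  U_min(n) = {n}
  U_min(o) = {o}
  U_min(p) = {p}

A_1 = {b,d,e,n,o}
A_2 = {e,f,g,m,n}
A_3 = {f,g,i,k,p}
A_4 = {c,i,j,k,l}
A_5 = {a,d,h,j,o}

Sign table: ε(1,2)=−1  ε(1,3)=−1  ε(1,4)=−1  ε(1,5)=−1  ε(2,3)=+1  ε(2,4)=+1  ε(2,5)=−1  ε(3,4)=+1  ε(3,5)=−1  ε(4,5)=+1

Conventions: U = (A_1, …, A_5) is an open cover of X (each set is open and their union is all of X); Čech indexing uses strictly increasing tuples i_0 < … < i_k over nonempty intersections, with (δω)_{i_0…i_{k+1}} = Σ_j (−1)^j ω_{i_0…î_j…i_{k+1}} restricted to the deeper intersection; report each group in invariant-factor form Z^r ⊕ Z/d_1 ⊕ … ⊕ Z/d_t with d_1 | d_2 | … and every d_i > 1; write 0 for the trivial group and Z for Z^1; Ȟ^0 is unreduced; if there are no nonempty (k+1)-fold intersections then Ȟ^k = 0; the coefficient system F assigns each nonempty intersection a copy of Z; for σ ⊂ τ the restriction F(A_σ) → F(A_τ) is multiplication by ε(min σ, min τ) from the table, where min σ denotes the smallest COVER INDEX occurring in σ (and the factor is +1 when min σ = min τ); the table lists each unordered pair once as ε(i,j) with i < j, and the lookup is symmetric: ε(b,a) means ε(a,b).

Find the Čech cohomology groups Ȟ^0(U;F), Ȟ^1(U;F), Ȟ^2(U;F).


Ȟ^0 ≅ Z, Ȟ^1 ≅ Z and Ȟ^2 ≅ 0

nonempty intersections:
  A12={e,n} A15={d,o} A23={f,g} A34={i,k} A45={j}
C dims 5,5; δ0: rk 4, SNF 1^4
Ȟ^0: (5−4)−0=1 ⇒ Z
Ȟ^1: (5−0)−4=1 ⇒ Z
Ȟ^2: (0−0)−0=0 ⇒ 0


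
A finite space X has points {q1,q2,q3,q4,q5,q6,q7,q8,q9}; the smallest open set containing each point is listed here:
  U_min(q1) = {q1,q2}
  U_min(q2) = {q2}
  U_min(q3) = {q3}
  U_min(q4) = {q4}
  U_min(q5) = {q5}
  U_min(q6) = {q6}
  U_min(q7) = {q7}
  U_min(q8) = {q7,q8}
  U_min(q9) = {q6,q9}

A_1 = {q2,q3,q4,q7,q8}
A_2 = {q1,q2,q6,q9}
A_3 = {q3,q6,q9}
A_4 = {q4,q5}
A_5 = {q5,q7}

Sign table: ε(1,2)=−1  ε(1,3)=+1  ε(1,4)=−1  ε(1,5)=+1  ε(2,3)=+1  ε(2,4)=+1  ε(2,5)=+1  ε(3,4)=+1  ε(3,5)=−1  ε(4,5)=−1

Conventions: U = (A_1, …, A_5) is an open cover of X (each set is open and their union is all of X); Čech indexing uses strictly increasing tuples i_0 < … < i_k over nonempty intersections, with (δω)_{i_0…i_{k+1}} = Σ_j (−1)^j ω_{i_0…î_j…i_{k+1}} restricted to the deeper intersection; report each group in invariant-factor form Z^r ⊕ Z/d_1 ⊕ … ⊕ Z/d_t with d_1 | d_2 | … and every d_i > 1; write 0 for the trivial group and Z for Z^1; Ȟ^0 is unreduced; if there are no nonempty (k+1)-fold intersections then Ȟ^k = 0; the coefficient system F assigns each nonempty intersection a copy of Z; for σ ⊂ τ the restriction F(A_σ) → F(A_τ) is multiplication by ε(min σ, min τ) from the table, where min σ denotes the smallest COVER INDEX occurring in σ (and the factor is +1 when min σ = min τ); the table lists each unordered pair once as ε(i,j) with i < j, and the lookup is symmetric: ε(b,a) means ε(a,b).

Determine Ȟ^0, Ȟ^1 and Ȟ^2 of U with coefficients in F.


intersection data:
  A12={q2} A13={q3} A14={q4} A15={q7} A23={q6,q9} A45={q5}
C dims 5,6; δ0: rk 5, SNF 1^4·2
Ȟ^0 = (5 − 5) − 0 = 0, so Ȟ^0 ≅ 0
Ȟ^1 = (6 − 0) − 5 = 1 plus torsion [2], so Ȟ^1 ≅ Z ⊕ Z/2
Ȟ^2 = (0 − 0) − 0 = 0, so Ȟ^2 ≅ 0

Ȟ^0(U;F) ≅ 0, Ȟ^1(U;F) ≅ Z ⊕ Z/2 and Ȟ^2(U;F) ≅ 0


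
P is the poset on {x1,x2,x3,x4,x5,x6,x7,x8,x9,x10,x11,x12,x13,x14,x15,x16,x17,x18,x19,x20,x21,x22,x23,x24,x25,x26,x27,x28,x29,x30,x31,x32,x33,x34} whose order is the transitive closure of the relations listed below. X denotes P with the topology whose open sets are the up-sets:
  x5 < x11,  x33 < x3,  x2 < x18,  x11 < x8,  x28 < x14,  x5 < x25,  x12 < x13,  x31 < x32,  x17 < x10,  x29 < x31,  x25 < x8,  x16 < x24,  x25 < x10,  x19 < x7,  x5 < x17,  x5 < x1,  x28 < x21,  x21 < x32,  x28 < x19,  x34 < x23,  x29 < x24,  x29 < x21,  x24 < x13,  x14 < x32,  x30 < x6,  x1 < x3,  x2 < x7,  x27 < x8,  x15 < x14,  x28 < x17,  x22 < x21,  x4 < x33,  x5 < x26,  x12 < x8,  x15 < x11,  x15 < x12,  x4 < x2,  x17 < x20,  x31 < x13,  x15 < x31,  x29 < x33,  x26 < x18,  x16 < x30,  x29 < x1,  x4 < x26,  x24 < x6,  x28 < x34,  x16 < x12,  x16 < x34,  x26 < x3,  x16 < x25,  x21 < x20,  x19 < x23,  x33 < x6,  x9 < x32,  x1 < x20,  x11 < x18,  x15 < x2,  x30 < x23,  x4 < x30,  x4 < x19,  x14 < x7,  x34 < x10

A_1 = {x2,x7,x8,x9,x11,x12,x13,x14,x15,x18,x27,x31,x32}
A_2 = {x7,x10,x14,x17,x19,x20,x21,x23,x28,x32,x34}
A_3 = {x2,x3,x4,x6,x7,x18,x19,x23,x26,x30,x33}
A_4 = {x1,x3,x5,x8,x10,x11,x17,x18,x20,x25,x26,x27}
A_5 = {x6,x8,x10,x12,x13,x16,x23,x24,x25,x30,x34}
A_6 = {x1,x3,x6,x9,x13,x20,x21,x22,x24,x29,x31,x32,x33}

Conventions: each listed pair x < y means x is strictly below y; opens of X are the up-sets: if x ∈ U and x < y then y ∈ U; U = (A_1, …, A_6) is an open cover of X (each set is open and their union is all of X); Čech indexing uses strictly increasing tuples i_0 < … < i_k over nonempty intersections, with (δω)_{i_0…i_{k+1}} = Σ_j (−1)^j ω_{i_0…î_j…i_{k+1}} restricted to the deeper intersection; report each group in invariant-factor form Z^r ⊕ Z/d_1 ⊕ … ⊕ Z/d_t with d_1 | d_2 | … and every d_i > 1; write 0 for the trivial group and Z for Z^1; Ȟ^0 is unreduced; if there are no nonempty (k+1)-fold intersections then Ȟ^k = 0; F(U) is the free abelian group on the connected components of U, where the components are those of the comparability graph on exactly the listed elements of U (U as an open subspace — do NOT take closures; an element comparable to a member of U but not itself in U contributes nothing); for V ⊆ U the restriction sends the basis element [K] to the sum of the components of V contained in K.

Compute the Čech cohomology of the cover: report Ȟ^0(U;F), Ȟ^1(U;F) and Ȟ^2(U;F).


intersection data:
  A12={x7,x14,x32} A13={x2,x7,x18} A14={x8,x11,x18,x27} A15={x8,x12,x13} A16={x9,x13,x31,x32} A23={x7,x19,x23} A24={x10,x17,x20} A25={x10,x23,x34} A26={x20,x21,x32} A34={x3,x18,x26} A35={x6,x23,x30} A36={x3,x6,x33} A45={x8,x10,x25} A46={x1,x3,x20} A56={x6,x13,x24}
  A123={x7} A126={x32} A134={x18} A145={x8} A156={x13} A235={x23} A245={x10} A246={x20} A346={x3} A356={x6}
components per intersection:
  A1: {x2,x7,x8,x9,x11,x12,x13,x14,x15,x18,x27,x31,x32}
  A2: {x7,x10,x14,x17,x19,x20,x21,x23,x28,x32,x34}
  A3: {x2,x3,x4,x6,x7,x18,x19,x23,x26,x30,x33}
  A4: {x1,x3,x5,x8,x10,x11,x17,x18,x20,x25,x26,x27}
  A5: {x6,x8,x10,x12,x13,x16,x23,x24,x25,x30,x34}
  A6: {x1,x3,x6,x9,x13,x20,x21,x22,x24,x29,x31,x32,x33}
  A12: {x7,x14,x32}
  A13: {x2,x7,x18}
  A14: {x8,x11,x18,x27}
  A15: {x8,x12,x13}
  A16: {x9,x13,x31,x32}
  A23: {x7,x19,x23}
  A24: {x10,x17,x20}
  A25: {x10,x23,x34}
  A26: {x20,x21,x32}
  A34: {x3,x18,x26}
  A35: {x6,x23,x30}
  A36: {x3,x6,x33}
  A45: {x8,x10,x25}
  A46: {x1,x3,x20}
  A56: {x6,x13,x24}
  A123: {x7}
  A126: {x32}
  A134: {x18}
  A145: {x8}
  A156: {x13}
  A235: {x23}
  A245: {x10}
  A246: {x20}
  A346: {x3}
  A356: {x6}
C dims 6,15,10; δ0: rk 5, SNF 1^5; δ1: rk 10, SNF 1^9·2
Ȟ^0 = (6 − 5) − 0 = 1, so Ȟ^0 ≅ Z
Ȟ^1 = (15 − 10) − 5 = 0, so Ȟ^1 ≅ 0
Ȟ^2 = (10 − 0) − 10 = 0 plus torsion [2], so Ȟ^2 ≅ Z/2

Ȟ^0 = Z, Ȟ^1 = 0, Ȟ^2 = Z/2


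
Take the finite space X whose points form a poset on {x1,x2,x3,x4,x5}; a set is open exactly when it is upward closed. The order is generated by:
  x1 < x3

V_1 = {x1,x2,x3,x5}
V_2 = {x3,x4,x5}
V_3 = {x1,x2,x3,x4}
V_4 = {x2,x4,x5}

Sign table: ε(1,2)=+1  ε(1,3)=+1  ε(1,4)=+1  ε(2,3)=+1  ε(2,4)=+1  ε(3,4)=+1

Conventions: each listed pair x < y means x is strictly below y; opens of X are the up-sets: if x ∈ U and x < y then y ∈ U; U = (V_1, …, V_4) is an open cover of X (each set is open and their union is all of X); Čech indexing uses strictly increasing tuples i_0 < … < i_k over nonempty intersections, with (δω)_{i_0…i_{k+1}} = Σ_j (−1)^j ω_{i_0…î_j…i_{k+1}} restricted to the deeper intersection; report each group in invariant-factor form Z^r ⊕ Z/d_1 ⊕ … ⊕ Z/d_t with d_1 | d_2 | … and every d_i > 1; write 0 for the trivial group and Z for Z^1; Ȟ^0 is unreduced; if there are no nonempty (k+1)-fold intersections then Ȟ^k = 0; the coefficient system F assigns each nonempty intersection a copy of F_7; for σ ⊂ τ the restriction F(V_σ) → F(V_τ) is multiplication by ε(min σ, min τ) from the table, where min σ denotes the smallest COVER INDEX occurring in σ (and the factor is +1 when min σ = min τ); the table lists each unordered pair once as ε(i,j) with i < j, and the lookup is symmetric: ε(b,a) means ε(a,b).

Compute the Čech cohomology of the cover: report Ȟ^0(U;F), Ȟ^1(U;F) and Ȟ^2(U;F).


Ȟ^0 = Z/7, Ȟ^1 = 0, Ȟ^2 = Z/7

nerve of the cover:
  V12={x3,x5} V13={x1,x2,x3} V14={x2,x5} V23={x3,x4} V24={x4,x5} V34={x2,x4}
  V123={x3} V124={x5} V134={x2} V234={x4}
C dims 4,6,4; δ0: rk_F7 3; δ1: rk_F7 3
Ȟ^0 = (4 − 3) − 0 = 1, so Ȟ^0 ≅ Z/7
Ȟ^1 = (6 − 3) − 3 = 0, so Ȟ^1 ≅ 0
Ȟ^2 = (4 − 0) − 3 = 1, so Ȟ^2 ≅ Z/7


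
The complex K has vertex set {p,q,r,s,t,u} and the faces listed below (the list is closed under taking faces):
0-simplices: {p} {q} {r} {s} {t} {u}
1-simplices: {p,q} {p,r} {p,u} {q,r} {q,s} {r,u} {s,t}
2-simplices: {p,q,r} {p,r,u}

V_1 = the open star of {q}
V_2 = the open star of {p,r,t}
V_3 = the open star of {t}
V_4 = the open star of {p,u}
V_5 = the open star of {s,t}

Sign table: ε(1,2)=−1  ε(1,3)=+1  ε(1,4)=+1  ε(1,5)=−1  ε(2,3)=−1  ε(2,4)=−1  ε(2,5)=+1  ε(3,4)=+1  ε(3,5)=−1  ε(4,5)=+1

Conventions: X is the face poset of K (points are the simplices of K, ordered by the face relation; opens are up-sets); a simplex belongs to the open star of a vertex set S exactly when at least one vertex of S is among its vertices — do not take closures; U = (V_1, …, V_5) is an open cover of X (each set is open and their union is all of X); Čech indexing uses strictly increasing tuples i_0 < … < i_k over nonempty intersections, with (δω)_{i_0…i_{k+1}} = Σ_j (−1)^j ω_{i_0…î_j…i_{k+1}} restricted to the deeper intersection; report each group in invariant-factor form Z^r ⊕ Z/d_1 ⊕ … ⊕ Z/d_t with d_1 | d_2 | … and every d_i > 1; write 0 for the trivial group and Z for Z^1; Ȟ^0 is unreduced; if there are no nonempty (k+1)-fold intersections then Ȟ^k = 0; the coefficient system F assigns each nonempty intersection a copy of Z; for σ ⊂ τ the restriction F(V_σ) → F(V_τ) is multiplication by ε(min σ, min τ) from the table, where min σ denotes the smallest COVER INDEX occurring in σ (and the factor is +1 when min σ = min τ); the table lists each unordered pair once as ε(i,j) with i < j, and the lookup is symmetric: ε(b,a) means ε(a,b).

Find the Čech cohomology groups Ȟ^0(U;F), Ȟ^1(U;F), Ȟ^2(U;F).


nerve of the cover:
  V1={{q},{p,q},{q,r},{q,s},{p,q,r}} V2={{p},{r},{t},{p,q},{p,r},{p,u},{q,r},{r,u},{s,t},{p,q,r},{p,r,u}} V3={{t},{s,t}} V4={{p},{u},{p,q},{p,r},{p,u},{r,u},{p,q,r},{p,r,u}} V5={{s},{t},{q,s},{s,t}}
  V12={{p,q},{q,r},{p,q,r}} V14={{p,q},{p,q,r}} V15={{q,s}} V23={{t},{s,t}} V24={{p},{p,q},{p,r},{p,u},{r,u},{p,q,r},{p,r,u}} V25={{t},{s,t}} V35={{t},{s,t}}
  V124={{p,q},{p,q,r}} V235={{t},{s,t}}
C dims 5,7,2; δ0: rk 4, SNF 1^4; δ1: rk 2, SNF 1^2
Ȟ^0 = (5 − 4) − 0 = 1, so Ȟ^0 ≅ Z
Ȟ^1 = (7 − 2) − 4 = 1, so Ȟ^1 ≅ Z
Ȟ^2 = (2 − 0) − 2 = 0, so Ȟ^2 ≅ 0

Ȟ^0 = Z, Ȟ^1 = Z and Ȟ^2 = 0


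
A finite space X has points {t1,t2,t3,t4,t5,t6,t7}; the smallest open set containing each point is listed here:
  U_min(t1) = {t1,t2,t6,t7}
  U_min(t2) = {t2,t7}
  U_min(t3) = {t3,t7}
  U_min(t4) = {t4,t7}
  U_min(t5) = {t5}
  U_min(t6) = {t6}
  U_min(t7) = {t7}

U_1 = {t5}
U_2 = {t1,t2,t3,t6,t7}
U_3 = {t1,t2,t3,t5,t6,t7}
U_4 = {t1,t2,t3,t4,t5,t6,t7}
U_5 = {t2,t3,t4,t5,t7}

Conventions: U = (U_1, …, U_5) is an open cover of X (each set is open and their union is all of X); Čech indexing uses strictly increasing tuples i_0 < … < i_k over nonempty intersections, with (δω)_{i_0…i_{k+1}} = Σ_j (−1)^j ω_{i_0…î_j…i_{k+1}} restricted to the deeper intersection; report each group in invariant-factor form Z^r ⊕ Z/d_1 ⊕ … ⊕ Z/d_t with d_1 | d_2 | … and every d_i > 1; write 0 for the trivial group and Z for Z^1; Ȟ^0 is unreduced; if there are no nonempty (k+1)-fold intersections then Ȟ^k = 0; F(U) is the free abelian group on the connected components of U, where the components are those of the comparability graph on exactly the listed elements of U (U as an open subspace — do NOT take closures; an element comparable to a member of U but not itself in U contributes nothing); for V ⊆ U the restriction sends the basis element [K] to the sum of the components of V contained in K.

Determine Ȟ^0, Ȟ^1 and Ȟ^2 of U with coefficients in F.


Ȟ^0(U;F) ≅ Z^2,  Ȟ^1(U;F) ≅ 0,  Ȟ^2(U;F) ≅ 0

nonempty overlaps:
  U13={t5} U14={t5} U15={t5} U23={t1,t2,t3,t6,t7} U24={t1,t2,t3,t6,t7} U25={t2,t3,t7} U34={t1,t2,t3,t5,t6,t7} U35={t2,t3,t5,t7} U45={t2,t3,t4,t5,t7}
  U134={t5} U135={t5} U145={t5} U234={t1,t2,t3,t6,t7} U235={t2,t3,t7} U245={t2,t3,t7} U345={t2,t3,t5,t7}
  U1345={t5} U2345={t2,t3,t7}
components per intersection:
  U1: {t5}
  U2: {t1,t2,t3,t6,t7}
  U3: {t1,t2,t3,t6,t7} {t5}
  U4: {t1,t2,t3,t4,t6,t7} {t5}
  U5: {t2,t3,t4,t7} {t5}
  U13: {t5}
  U14: {t5}
  U15: {t5}
  U23: {t1,t2,t3,t6,t7}
  U24: {t1,t2,t3,t6,t7}
  U25: {t2,t3,t7}
  U34: {t1,t2,t3,t6,t7} {t5}
  U35: {t2,t3,t7} {t5}
  U45: {t2,t3,t4,t7} {t5}
  U134: {t5}
  U135: {t5}
  U145: {t5}
  U234: {t1,t2,t3,t6,t7}
  U235: {t2,t3,t7}
  U245: {t2,t3,t7}
  U345: {t2,t3,t7} {t5}
  U1345: {t5}
  U2345: {t2,t3,t7}
C dims 8,12,8,2; δ0: rk 6, SNF 1^6; δ1: rk 6, SNF 1^6; δ2: rk 2, SNF 1^2
degree 0: 8−6−0 = 2 → Ȟ^0 ≅ Z^2
degree 1: 12−6−6 = 0 → Ȟ^1 ≅ 0
degree 2: 8−2−6 = 0 → Ȟ^2 ≅ 0


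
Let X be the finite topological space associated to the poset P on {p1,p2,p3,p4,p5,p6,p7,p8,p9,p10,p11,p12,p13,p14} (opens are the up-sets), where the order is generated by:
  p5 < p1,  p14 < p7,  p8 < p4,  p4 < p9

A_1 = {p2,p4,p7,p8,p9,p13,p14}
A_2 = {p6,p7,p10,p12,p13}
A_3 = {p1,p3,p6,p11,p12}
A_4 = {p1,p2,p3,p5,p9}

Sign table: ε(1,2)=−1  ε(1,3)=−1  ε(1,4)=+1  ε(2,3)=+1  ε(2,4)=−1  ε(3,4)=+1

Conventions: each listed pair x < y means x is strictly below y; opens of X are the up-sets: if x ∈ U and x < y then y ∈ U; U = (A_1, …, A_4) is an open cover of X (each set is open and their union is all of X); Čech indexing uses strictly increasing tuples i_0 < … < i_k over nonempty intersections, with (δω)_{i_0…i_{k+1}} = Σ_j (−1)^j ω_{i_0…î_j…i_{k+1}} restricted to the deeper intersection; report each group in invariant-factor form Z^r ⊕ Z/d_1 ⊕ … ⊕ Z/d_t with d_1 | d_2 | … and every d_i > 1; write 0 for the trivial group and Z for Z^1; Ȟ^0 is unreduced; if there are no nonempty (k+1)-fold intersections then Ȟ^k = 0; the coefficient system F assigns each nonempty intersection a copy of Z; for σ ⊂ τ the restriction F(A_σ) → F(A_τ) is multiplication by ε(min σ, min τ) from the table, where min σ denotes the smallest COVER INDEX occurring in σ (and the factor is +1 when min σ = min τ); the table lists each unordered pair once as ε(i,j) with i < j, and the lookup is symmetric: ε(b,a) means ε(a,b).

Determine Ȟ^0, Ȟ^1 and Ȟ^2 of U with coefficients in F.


intersection data:
  A12={p7,p13} A14={p2,p9} A23={p6,p12} A34={p1,p3}
C dims 4,4; δ0: rk 4, SNF 1^3·2
Ȟ^0 = (4 − 4) − 0 = 0, so Ȟ^0 ≅ 0
Ȟ^1 = (4 − 0) − 4 = 0 plus torsion [2], so Ȟ^1 ≅ Z/2
Ȟ^2 = (0 − 0) − 0 = 0, so Ȟ^2 ≅ 0

Ȟ^0 = 0, Ȟ^1 = Z/2, Ȟ^2 = 0


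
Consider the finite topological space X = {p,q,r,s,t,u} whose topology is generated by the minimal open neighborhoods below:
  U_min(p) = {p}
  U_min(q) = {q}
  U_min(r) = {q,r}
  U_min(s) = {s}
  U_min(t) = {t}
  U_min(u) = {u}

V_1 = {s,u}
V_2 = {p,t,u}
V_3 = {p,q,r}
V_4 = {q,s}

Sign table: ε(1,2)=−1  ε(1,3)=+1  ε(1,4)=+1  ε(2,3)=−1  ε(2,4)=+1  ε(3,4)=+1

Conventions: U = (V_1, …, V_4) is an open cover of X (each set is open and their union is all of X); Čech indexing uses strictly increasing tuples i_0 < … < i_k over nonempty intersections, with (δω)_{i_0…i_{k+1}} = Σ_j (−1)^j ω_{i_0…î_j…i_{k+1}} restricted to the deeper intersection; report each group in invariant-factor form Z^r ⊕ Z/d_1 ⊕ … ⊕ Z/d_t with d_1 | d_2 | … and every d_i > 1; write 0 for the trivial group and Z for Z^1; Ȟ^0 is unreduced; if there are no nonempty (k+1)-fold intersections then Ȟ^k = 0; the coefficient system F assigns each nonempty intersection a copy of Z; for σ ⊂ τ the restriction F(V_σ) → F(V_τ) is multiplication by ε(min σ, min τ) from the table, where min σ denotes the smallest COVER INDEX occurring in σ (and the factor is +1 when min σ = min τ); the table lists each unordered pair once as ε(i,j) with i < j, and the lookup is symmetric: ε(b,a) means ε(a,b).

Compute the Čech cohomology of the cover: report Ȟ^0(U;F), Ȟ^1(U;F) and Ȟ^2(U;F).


Ȟ^0(U;F) ≅ Z, Ȟ^1(U;F) ≅ Z and Ȟ^2(U;F) ≅ 0

cover nerve:
  V12={u} V14={s} V23={p} V34={q}
C dims 4,4; δ0: rk 3, SNF 1^3
Ȟ^0: (4−3)−0=1 ⇒ Z
Ȟ^1: (4−0)−3=1 ⇒ Z
Ȟ^2: (0−0)−0=0 ⇒ 0


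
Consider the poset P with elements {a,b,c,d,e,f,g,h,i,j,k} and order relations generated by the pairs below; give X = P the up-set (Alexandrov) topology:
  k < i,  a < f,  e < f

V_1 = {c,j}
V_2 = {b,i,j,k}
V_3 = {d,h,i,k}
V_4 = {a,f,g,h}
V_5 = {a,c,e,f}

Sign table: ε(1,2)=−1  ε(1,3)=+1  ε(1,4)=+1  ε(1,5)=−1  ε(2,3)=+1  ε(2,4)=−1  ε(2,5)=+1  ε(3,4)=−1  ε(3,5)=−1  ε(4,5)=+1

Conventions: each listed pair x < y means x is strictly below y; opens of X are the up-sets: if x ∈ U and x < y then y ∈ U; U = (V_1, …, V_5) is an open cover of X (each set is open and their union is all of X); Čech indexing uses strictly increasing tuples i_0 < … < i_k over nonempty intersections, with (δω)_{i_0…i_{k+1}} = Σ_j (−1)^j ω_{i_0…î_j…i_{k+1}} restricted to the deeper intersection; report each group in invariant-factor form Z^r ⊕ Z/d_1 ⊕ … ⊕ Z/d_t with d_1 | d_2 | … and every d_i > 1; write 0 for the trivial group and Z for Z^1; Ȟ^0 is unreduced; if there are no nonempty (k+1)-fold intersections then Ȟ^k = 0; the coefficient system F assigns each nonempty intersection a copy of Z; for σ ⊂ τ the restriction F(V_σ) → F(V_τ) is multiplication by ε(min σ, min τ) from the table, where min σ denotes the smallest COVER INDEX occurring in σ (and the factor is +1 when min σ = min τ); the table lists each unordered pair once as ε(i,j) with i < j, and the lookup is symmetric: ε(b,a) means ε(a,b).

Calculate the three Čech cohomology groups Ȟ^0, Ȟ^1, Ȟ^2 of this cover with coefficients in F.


Ȟ^0 = 0, Ȟ^1 = Z/2 and Ȟ^2 = 0

nonempty intersections:
  V12={j} V15={c} V23={i,k} V34={h} V45={a,f}
C dims 5,5; δ0: rk 5, SNF 1^4·2
Ȟ^0: (5−5)−0=0 ⇒ 0
Ȟ^1: (5−0)−5=0 plus torsion [2] ⇒ Z/2
Ȟ^2: (0−0)−0=0 ⇒ 0


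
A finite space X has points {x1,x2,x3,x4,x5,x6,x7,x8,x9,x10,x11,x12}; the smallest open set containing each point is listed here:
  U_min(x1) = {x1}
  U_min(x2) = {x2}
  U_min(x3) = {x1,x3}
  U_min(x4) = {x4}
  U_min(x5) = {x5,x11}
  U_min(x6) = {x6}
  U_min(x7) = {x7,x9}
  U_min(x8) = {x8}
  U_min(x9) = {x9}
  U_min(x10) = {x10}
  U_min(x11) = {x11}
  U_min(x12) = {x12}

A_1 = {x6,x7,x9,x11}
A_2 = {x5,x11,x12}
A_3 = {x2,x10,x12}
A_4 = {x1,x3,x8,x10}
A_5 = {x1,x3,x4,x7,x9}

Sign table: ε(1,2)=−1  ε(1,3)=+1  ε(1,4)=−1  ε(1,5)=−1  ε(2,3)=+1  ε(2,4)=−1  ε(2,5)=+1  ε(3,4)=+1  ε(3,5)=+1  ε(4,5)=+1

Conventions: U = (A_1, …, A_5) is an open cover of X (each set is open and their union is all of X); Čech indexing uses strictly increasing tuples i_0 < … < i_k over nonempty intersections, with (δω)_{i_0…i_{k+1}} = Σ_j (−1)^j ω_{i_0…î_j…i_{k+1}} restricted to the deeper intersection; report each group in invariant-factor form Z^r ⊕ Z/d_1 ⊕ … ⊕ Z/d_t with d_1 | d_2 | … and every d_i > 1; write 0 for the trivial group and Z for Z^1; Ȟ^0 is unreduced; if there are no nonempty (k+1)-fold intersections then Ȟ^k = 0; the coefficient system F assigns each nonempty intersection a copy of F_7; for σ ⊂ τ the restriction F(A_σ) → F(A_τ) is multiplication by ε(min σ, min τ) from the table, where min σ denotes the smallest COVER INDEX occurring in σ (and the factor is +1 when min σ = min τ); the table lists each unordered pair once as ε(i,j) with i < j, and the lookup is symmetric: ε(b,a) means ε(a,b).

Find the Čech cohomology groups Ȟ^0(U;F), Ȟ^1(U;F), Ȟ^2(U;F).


nonempty overlaps:
  A12={x11} A15={x7,x9} A23={x12} A34={x10} A45={x1,x3}
C dims 5,5; δ0: rk_F7 4
degree 0: 5−4−0 = 1 → Ȟ^0 ≅ Z/7
degree 1: 5−0−4 = 1 → Ȟ^1 ≅ Z/7
degree 2: 0−0−0 = 0 → Ȟ^2 ≅ 0

Ȟ^0 = Z/7,  Ȟ^1 = Z/7,  Ȟ^2 = 0


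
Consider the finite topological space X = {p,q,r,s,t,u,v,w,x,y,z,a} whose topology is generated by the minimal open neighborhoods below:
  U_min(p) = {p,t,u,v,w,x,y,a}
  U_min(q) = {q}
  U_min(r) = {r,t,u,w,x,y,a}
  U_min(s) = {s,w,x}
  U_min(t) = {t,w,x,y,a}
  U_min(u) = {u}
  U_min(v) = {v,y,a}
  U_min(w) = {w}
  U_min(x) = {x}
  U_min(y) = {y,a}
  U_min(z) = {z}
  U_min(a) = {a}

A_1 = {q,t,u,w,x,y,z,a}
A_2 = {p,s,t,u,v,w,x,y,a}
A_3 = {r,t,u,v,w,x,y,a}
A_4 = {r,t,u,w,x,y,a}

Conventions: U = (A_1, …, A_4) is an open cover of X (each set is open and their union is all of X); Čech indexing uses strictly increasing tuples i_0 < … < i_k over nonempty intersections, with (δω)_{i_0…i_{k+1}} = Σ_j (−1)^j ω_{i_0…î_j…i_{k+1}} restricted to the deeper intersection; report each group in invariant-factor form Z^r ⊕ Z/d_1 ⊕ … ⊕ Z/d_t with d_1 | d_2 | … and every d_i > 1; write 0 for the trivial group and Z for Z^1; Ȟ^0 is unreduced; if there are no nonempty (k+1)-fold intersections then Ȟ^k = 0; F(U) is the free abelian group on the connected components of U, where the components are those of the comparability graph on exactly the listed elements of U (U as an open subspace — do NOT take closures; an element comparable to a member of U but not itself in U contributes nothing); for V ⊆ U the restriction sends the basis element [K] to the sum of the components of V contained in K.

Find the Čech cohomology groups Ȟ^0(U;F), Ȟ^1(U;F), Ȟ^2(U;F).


cover nerve:
  A12={t,u,w,x,y,a} A13={t,u,w,x,y,a} A14={t,u,w,x,y,a} A23={t,u,v,w,x,y,a} A24={t,u,w,x,y,a} A34={r,t,u,w,x,y,a}
  A123={t,u,w,x,y,a} A124={t,u,w,x,y,a} A134={t,u,w,x,y,a} A234={t,u,w,x,y,a}
  A1234={t,u,w,x,y,a}
components per intersection:
  A1: {q} {t,w,x,y,a} {u} {z}
  A2: {p,s,t,u,v,w,x,y,a}
  A3: {r,t,u,v,w,x,y,a}
  A4: {r,t,u,w,x,y,a}
  A12: {t,w,x,y,a} {u}
  A13: {t,w,x,y,a} {u}
  A14: {t,w,x,y,a} {u}
  A23: {t,v,w,x,y,a} {u}
  A24: {t,w,x,y,a} {u}
  A34: {r,t,u,w,x,y,a}
  A123: {t,w,x,y,a} {u}
  A124: {t,w,x,y,a} {u}
  A134: {t,w,x,y,a} {u}
  A234: {t,w,x,y,a} {u}
  A1234: {t,w,x,y,a} {u}
C dims 7,11,8,2; δ0: rk 4, SNF 1^4; δ1: rk 6, SNF 1^6; δ2: rk 2, SNF 1^2
Ȟ^0: (7−4)−0=3 ⇒ Z^3
Ȟ^1: (11−6)−4=1 ⇒ Z
Ȟ^2: (8−2)−6=0 ⇒ 0

Ȟ^0(U;F) ≅ Z^3, Ȟ^1(U;F) ≅ Z and Ȟ^2(U;F) ≅ 0


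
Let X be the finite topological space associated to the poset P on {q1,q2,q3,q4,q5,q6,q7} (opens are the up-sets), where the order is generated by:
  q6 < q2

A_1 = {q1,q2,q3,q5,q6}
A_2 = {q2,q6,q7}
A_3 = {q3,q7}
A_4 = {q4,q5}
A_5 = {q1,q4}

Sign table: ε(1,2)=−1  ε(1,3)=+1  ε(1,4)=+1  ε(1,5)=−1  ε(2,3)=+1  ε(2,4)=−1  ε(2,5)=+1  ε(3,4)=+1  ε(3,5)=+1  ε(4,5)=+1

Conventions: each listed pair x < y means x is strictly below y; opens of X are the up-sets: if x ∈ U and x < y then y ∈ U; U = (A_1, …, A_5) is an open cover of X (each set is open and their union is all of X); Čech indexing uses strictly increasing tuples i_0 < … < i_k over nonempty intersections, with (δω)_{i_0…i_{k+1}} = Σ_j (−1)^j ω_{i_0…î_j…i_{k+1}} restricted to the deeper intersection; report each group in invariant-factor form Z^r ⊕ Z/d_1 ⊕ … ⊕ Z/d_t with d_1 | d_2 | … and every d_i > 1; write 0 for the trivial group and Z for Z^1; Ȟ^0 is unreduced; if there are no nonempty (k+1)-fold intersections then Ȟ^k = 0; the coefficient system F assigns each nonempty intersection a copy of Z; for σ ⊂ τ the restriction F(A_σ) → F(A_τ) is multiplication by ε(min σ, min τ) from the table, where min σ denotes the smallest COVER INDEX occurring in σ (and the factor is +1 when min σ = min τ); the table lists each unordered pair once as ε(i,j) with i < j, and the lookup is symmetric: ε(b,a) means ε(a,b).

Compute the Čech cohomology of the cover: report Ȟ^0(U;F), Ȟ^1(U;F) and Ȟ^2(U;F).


nonempty overlaps:
  A12={q2,q6} A13={q3} A14={q5} A15={q1} A23={q7} A45={q4}
C dims 5,6; δ0: rk 5, SNF 1^4·2
degree 0: 5−5−0 = 0 → Ȟ^0 ≅ 0
degree 1: 6−0−5 = 1 plus torsion [2] → Ȟ^1 ≅ Z ⊕ Z/2
degree 2: 0−0−0 = 0 → Ȟ^2 ≅ 0

Ȟ^0 ≅ 0, Ȟ^1 ≅ Z ⊕ Z/2, Ȟ^2 ≅ 0


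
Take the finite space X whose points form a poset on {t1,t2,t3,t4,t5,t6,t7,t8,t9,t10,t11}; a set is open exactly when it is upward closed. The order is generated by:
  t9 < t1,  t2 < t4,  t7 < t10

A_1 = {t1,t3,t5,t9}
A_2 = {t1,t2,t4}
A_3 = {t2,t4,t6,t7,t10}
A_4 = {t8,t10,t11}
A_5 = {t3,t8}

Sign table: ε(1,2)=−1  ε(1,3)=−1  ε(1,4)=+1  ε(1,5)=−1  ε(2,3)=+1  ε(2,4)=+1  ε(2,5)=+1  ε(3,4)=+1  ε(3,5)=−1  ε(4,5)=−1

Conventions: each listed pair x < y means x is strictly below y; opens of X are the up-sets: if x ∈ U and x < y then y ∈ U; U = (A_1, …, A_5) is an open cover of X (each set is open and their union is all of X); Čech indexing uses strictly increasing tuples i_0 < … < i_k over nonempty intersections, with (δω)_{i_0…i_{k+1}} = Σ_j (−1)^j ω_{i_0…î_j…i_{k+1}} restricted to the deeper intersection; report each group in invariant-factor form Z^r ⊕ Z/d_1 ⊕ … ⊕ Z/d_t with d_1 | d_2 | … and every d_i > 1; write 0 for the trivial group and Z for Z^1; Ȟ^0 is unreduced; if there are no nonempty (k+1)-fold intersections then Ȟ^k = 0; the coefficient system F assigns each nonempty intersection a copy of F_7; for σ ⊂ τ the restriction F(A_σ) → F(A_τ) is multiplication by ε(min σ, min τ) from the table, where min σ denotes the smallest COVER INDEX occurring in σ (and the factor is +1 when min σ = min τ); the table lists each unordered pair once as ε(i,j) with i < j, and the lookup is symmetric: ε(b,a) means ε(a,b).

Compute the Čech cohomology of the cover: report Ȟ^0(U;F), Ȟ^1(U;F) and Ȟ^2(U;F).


Ȟ^0(U;F) ≅ 0, Ȟ^1(U;F) ≅ 0, Ȟ^2(U;F) ≅ 0

cover nerve:
  A12={t1} A15={t3} A23={t2,t4} A34={t10} A45={t8}
C dims 5,5; δ0: rk_F7 5
Ȟ^0: (5−5)−0=0 ⇒ 0
Ȟ^1: (5−0)−5=0 ⇒ 0
Ȟ^2: (0−0)−0=0 ⇒ 0
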